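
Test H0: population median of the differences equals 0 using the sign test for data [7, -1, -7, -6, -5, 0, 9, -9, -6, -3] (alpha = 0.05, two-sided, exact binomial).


Step 1: Discard zero differences. Original n = 10; n_eff = number of nonzero differences = 9.
Nonzero differences (with sign): +7, -1, -7, -6, -5, +9, -9, -6, -3
Step 2: Count signs: positive = 2, negative = 7.
Step 3: Under H0: P(positive) = 0.5, so the number of positives S ~ Bin(9, 0.5).
Step 4: Two-sided exact p-value = sum of Bin(9,0.5) probabilities at or below the observed probability = 0.179688.
Step 5: alpha = 0.05. fail to reject H0.

n_eff = 9, pos = 2, neg = 7, p = 0.179688, fail to reject H0.


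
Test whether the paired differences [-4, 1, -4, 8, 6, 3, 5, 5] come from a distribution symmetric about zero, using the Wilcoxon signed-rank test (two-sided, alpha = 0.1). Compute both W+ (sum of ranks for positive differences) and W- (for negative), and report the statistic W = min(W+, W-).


Step 1: Drop any zero differences (none here) and take |d_i|.
|d| = [4, 1, 4, 8, 6, 3, 5, 5]
Step 2: Midrank |d_i| (ties get averaged ranks).
ranks: |4|->3.5, |1|->1, |4|->3.5, |8|->8, |6|->7, |3|->2, |5|->5.5, |5|->5.5
Step 3: Attach original signs; sum ranks with positive sign and with negative sign.
W+ = 1 + 8 + 7 + 2 + 5.5 + 5.5 = 29
W- = 3.5 + 3.5 = 7
(Check: W+ + W- = 36 should equal n(n+1)/2 = 36.)
Step 4: Test statistic W = min(W+, W-) = 7.
Step 5: Ties in |d|, so use the tie-corrected normal approximation.
        E[W] = n(n+1)/4 = 8*9/4 = 18.
        Tie groups: |d|=4 (t=2), |d|=5 (t=2); sum(t^3 - t) = 12.
        Var[W] = n(n+1)(2n+1)/24 - sum(t^3-t)/48 = 1224/24 - 12/48 = 50.75.
        z = (W - E[W]) / sqrt(Var[W]) = (7 - 18) / 7.1239 = -1.5441.
        Two-sided p = 2*Phi(z) = 0.122565.
Step 6: alpha = 0.1. fail to reject H0.

W+ = 29, W- = 7, W = min = 7, p = 0.122565, fail to reject H0.


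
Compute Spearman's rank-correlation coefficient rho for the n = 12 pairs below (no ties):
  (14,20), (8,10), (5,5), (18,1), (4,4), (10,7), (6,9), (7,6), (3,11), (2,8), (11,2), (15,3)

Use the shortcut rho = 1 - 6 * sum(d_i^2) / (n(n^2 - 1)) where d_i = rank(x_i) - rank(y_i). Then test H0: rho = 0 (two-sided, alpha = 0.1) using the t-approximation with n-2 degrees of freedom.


Step 1: Rank x and y separately (midranks; no ties here).
rank(x): 14->10, 8->7, 5->4, 18->12, 4->3, 10->8, 6->5, 7->6, 3->2, 2->1, 11->9, 15->11
rank(y): 20->12, 10->10, 5->5, 1->1, 4->4, 7->7, 9->9, 6->6, 11->11, 8->8, 2->2, 3->3
Step 2: d_i = R_x(i) - R_y(i); compute d_i^2.
  (10-12)^2=4, (7-10)^2=9, (4-5)^2=1, (12-1)^2=121, (3-4)^2=1, (8-7)^2=1, (5-9)^2=16, (6-6)^2=0, (2-11)^2=81, (1-8)^2=49, (9-2)^2=49, (11-3)^2=64
sum(d^2) = 396.
Step 3: rho = 1 - 6*396 / (12*(12^2 - 1)) = 1 - 2376/1716 = -0.384615.
Step 4: Under H0, t = rho * sqrt((n-2)/(1-rho^2)) = -1.3176 ~ t(10).
Step 5: Two-sided p-value from the t-distribution with 10 df = 0.217020.
Step 6: alpha = 0.1. fail to reject H0.

rho = -0.3846, p = 0.217020, fail to reject H0 at alpha = 0.1.


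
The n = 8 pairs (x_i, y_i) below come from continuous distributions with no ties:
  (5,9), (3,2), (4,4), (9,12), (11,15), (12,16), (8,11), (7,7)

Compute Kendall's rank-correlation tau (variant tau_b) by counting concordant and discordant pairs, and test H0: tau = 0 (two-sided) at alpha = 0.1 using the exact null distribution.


Step 1: Enumerate the 28 unordered pairs (i,j) with i<j and classify each by sign(x_j-x_i) * sign(y_j-y_i).
  (1,2):dx=-2,dy=-7->C; (1,3):dx=-1,dy=-5->C; (1,4):dx=+4,dy=+3->C; (1,5):dx=+6,dy=+6->C
  (1,6):dx=+7,dy=+7->C; (1,7):dx=+3,dy=+2->C; (1,8):dx=+2,dy=-2->D; (2,3):dx=+1,dy=+2->C
  (2,4):dx=+6,dy=+10->C; (2,5):dx=+8,dy=+13->C; (2,6):dx=+9,dy=+14->C; (2,7):dx=+5,dy=+9->C
  (2,8):dx=+4,dy=+5->C; (3,4):dx=+5,dy=+8->C; (3,5):dx=+7,dy=+11->C; (3,6):dx=+8,dy=+12->C
  (3,7):dx=+4,dy=+7->C; (3,8):dx=+3,dy=+3->C; (4,5):dx=+2,dy=+3->C; (4,6):dx=+3,dy=+4->C
  (4,7):dx=-1,dy=-1->C; (4,8):dx=-2,dy=-5->C; (5,6):dx=+1,dy=+1->C; (5,7):dx=-3,dy=-4->C
  (5,8):dx=-4,dy=-8->C; (6,7):dx=-4,dy=-5->C; (6,8):dx=-5,dy=-9->C; (7,8):dx=-1,dy=-4->C
Step 2: C = 27, D = 1, total pairs = 28.
Step 3: tau = (C - D)/(n(n-1)/2) = (27 - 1)/28 = 0.928571.
Step 4: Exact two-sided p-value (enumerate n! = 40320 permutations of y under H0): p = 0.000397.
Step 5: alpha = 0.1. reject H0.

tau_b = 0.9286 (C=27, D=1), p = 0.000397, reject H0.


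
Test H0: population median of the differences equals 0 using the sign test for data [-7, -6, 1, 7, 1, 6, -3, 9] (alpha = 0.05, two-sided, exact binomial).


Step 1: Discard zero differences. Original n = 8; n_eff = number of nonzero differences = 8.
Nonzero differences (with sign): -7, -6, +1, +7, +1, +6, -3, +9
Step 2: Count signs: positive = 5, negative = 3.
Step 3: Under H0: P(positive) = 0.5, so the number of positives S ~ Bin(8, 0.5).
Step 4: Two-sided exact p-value = sum of Bin(8,0.5) probabilities at or below the observed probability = 0.726562.
Step 5: alpha = 0.05. fail to reject H0.

n_eff = 8, pos = 5, neg = 3, p = 0.726562, fail to reject H0.


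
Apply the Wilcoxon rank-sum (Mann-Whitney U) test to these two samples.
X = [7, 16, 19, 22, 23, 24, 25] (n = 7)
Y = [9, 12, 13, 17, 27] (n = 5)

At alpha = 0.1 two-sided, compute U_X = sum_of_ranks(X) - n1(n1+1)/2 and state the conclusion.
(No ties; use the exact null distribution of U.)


Step 1: Combine and sort all 12 observations; assign midranks.
sorted (value, group): (7,X), (9,Y), (12,Y), (13,Y), (16,X), (17,Y), (19,X), (22,X), (23,X), (24,X), (25,X), (27,Y)
ranks: 7->1, 9->2, 12->3, 13->4, 16->5, 17->6, 19->7, 22->8, 23->9, 24->10, 25->11, 27->12
Step 2: Rank sum for X: R1 = 1 + 5 + 7 + 8 + 9 + 10 + 11 = 51.
Step 3: U_X = R1 - n1(n1+1)/2 = 51 - 7*8/2 = 51 - 28 = 23.
       U_Y = n1*n2 - U_X = 35 - 23 = 12.
Step 4: No ties, so the exact null distribution of U (based on enumerating the C(12,7) = 792 equally likely rank assignments) gives the two-sided p-value.
Step 5: p-value = 0.431818; compare to alpha = 0.1. fail to reject H0.

U_X = 23, p = 0.431818, fail to reject H0 at alpha = 0.1.


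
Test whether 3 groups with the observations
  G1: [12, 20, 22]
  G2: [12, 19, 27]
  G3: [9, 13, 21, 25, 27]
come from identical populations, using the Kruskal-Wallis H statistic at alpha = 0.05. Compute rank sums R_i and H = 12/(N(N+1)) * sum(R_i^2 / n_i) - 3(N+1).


Step 1: Combine all N = 11 observations and assign midranks.
sorted (value, group, rank): (9,G3,1), (12,G1,2.5), (12,G2,2.5), (13,G3,4), (19,G2,5), (20,G1,6), (21,G3,7), (22,G1,8), (25,G3,9), (27,G2,10.5), (27,G3,10.5)
Step 2: Sum ranks within each group.
R_1 = 16.5 (n_1 = 3)
R_2 = 18 (n_2 = 3)
R_3 = 31.5 (n_3 = 5)
Step 3: H = 12/(N(N+1)) * sum(R_i^2/n_i) - 3(N+1)
     = 12/(11*12) * (16.5^2/3 + 18^2/3 + 31.5^2/5) - 3*12
     = 0.090909 * 397.2 - 36
     = 0.109091.
Step 4: Ties present; correction factor C = 1 - 12/(11^3 - 11) = 0.990909. Corrected H = 0.109091 / 0.990909 = 0.110092.
Step 5: Under H0, H ~ chi^2(2); p-value = 0.946442.
Step 6: alpha = 0.05. fail to reject H0.

H = 0.1101, df = 2, p = 0.946442, fail to reject H0.


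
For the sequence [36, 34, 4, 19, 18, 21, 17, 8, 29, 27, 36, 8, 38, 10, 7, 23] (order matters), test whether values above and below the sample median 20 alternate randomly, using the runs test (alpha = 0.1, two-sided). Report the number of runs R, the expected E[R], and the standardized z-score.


Step 1: Compute median = 20; label A = above, B = below.
Labels in order: AABBBABBAAABABBA  (n_A = 8, n_B = 8)
Step 2: Count runs R = 9.
Step 3: Under H0 (random ordering), E[R] = 2*n_A*n_B/(n_A+n_B) + 1 = 2*8*8/16 + 1 = 9.0000.
        Var[R] = 2*n_A*n_B*(2*n_A*n_B - n_A - n_B) / ((n_A+n_B)^2 * (n_A+n_B-1)) = 14336/3840 = 3.7333.
        SD[R] = 1.9322.
Step 4: R = E[R], so z = 0 with no continuity correction.
Step 5: Two-sided p-value via normal approximation = 2*(1 - Phi(|z|)) = 1.000000.
Step 6: alpha = 0.1. fail to reject H0.

R = 9, z = 0.0000, p = 1.000000, fail to reject H0.


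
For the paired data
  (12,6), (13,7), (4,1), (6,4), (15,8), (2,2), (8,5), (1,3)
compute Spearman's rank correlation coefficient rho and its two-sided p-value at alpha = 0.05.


Step 1: Rank x and y separately (midranks; no ties here).
rank(x): 12->6, 13->7, 4->3, 6->4, 15->8, 2->2, 8->5, 1->1
rank(y): 6->6, 7->7, 1->1, 4->4, 8->8, 2->2, 5->5, 3->3
Step 2: d_i = R_x(i) - R_y(i); compute d_i^2.
  (6-6)^2=0, (7-7)^2=0, (3-1)^2=4, (4-4)^2=0, (8-8)^2=0, (2-2)^2=0, (5-5)^2=0, (1-3)^2=4
sum(d^2) = 8.
Step 3: rho = 1 - 6*8 / (8*(8^2 - 1)) = 1 - 48/504 = 0.904762.
Step 4: Under H0, t = rho * sqrt((n-2)/(1-rho^2)) = 5.2034 ~ t(6).
Step 5: Two-sided p-value from the t-distribution with 6 df = 0.002008.
Step 6: alpha = 0.05. reject H0.

rho = 0.9048, p = 0.002008, reject H0 at alpha = 0.05.


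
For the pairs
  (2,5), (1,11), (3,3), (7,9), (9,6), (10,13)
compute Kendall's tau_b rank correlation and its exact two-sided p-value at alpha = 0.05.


Step 1: Enumerate the 15 unordered pairs (i,j) with i<j and classify each by sign(x_j-x_i) * sign(y_j-y_i).
  (1,2):dx=-1,dy=+6->D; (1,3):dx=+1,dy=-2->D; (1,4):dx=+5,dy=+4->C; (1,5):dx=+7,dy=+1->C
  (1,6):dx=+8,dy=+8->C; (2,3):dx=+2,dy=-8->D; (2,4):dx=+6,dy=-2->D; (2,5):dx=+8,dy=-5->D
  (2,6):dx=+9,dy=+2->C; (3,4):dx=+4,dy=+6->C; (3,5):dx=+6,dy=+3->C; (3,6):dx=+7,dy=+10->C
  (4,5):dx=+2,dy=-3->D; (4,6):dx=+3,dy=+4->C; (5,6):dx=+1,dy=+7->C
Step 2: C = 9, D = 6, total pairs = 15.
Step 3: tau = (C - D)/(n(n-1)/2) = (9 - 6)/15 = 0.200000.
Step 4: Exact two-sided p-value (enumerate n! = 720 permutations of y under H0): p = 0.719444.
Step 5: alpha = 0.05. fail to reject H0.

tau_b = 0.2000 (C=9, D=6), p = 0.719444, fail to reject H0.


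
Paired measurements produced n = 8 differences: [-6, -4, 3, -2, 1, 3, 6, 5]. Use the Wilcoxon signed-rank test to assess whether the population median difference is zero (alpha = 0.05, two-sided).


Step 1: Drop any zero differences (none here) and take |d_i|.
|d| = [6, 4, 3, 2, 1, 3, 6, 5]
Step 2: Midrank |d_i| (ties get averaged ranks).
ranks: |6|->7.5, |4|->5, |3|->3.5, |2|->2, |1|->1, |3|->3.5, |6|->7.5, |5|->6
Step 3: Attach original signs; sum ranks with positive sign and with negative sign.
W+ = 3.5 + 1 + 3.5 + 7.5 + 6 = 21.5
W- = 7.5 + 5 + 2 = 14.5
(Check: W+ + W- = 36 should equal n(n+1)/2 = 36.)
Step 4: Test statistic W = min(W+, W-) = 14.5.
Step 5: Ties in |d|, so use the tie-corrected normal approximation.
        E[W] = n(n+1)/4 = 8*9/4 = 18.
        Tie groups: |d|=3 (t=2), |d|=6 (t=2); sum(t^3 - t) = 12.
        Var[W] = n(n+1)(2n+1)/24 - sum(t^3-t)/48 = 1224/24 - 12/48 = 50.75.
        z = (W - E[W]) / sqrt(Var[W]) = (14.5 - 18) / 7.1239 = -0.4913.
        Two-sided p = 2*Phi(z) = 0.623212.
Step 6: alpha = 0.05. fail to reject H0.

W+ = 21.5, W- = 14.5, W = min = 14.5, p = 0.623212, fail to reject H0.


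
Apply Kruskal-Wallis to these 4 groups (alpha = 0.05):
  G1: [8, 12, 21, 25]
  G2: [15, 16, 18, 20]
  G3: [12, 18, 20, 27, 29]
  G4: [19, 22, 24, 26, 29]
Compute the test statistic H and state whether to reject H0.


Step 1: Combine all N = 18 observations and assign midranks.
sorted (value, group, rank): (8,G1,1), (12,G1,2.5), (12,G3,2.5), (15,G2,4), (16,G2,5), (18,G2,6.5), (18,G3,6.5), (19,G4,8), (20,G2,9.5), (20,G3,9.5), (21,G1,11), (22,G4,12), (24,G4,13), (25,G1,14), (26,G4,15), (27,G3,16), (29,G3,17.5), (29,G4,17.5)
Step 2: Sum ranks within each group.
R_1 = 28.5 (n_1 = 4)
R_2 = 25 (n_2 = 4)
R_3 = 52 (n_3 = 5)
R_4 = 65.5 (n_4 = 5)
Step 3: H = 12/(N(N+1)) * sum(R_i^2/n_i) - 3(N+1)
     = 12/(18*19) * (28.5^2/4 + 25^2/4 + 52^2/5 + 65.5^2/5) - 3*19
     = 0.035088 * 1758.16 - 57
     = 4.689912.
Step 4: Ties present; correction factor C = 1 - 24/(18^3 - 18) = 0.995872. Corrected H = 4.689912 / 0.995872 = 4.709352.
Step 5: Under H0, H ~ chi^2(3); p-value = 0.194360.
Step 6: alpha = 0.05. fail to reject H0.

H = 4.7094, df = 3, p = 0.194360, fail to reject H0.


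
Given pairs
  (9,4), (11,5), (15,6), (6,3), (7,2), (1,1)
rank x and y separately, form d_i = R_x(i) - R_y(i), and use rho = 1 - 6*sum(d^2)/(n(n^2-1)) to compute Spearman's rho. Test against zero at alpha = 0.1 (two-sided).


Step 1: Rank x and y separately (midranks; no ties here).
rank(x): 9->4, 11->5, 15->6, 6->2, 7->3, 1->1
rank(y): 4->4, 5->5, 6->6, 3->3, 2->2, 1->1
Step 2: d_i = R_x(i) - R_y(i); compute d_i^2.
  (4-4)^2=0, (5-5)^2=0, (6-6)^2=0, (2-3)^2=1, (3-2)^2=1, (1-1)^2=0
sum(d^2) = 2.
Step 3: rho = 1 - 6*2 / (6*(6^2 - 1)) = 1 - 12/210 = 0.942857.
Step 4: Under H0, t = rho * sqrt((n-2)/(1-rho^2)) = 5.6595 ~ t(4).
Step 5: Two-sided p-value from the t-distribution with 4 df = 0.004805.
Step 6: alpha = 0.1. reject H0.

rho = 0.9429, p = 0.004805, reject H0 at alpha = 0.1.


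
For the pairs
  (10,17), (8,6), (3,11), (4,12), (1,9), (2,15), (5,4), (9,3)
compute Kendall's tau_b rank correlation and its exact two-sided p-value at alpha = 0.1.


Step 1: Enumerate the 28 unordered pairs (i,j) with i<j and classify each by sign(x_j-x_i) * sign(y_j-y_i).
  (1,2):dx=-2,dy=-11->C; (1,3):dx=-7,dy=-6->C; (1,4):dx=-6,dy=-5->C; (1,5):dx=-9,dy=-8->C
  (1,6):dx=-8,dy=-2->C; (1,7):dx=-5,dy=-13->C; (1,8):dx=-1,dy=-14->C; (2,3):dx=-5,dy=+5->D
  (2,4):dx=-4,dy=+6->D; (2,5):dx=-7,dy=+3->D; (2,6):dx=-6,dy=+9->D; (2,7):dx=-3,dy=-2->C
  (2,8):dx=+1,dy=-3->D; (3,4):dx=+1,dy=+1->C; (3,5):dx=-2,dy=-2->C; (3,6):dx=-1,dy=+4->D
  (3,7):dx=+2,dy=-7->D; (3,8):dx=+6,dy=-8->D; (4,5):dx=-3,dy=-3->C; (4,6):dx=-2,dy=+3->D
  (4,7):dx=+1,dy=-8->D; (4,8):dx=+5,dy=-9->D; (5,6):dx=+1,dy=+6->C; (5,7):dx=+4,dy=-5->D
  (5,8):dx=+8,dy=-6->D; (6,7):dx=+3,dy=-11->D; (6,8):dx=+7,dy=-12->D; (7,8):dx=+4,dy=-1->D
Step 2: C = 12, D = 16, total pairs = 28.
Step 3: tau = (C - D)/(n(n-1)/2) = (12 - 16)/28 = -0.142857.
Step 4: Exact two-sided p-value (enumerate n! = 40320 permutations of y under H0): p = 0.719544.
Step 5: alpha = 0.1. fail to reject H0.

tau_b = -0.1429 (C=12, D=16), p = 0.719544, fail to reject H0.


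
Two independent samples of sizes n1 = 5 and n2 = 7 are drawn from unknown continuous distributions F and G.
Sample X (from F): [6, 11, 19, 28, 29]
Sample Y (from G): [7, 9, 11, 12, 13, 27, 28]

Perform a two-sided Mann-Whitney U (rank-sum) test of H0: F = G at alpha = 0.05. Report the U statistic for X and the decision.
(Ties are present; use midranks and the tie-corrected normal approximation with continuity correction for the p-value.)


Step 1: Combine and sort all 12 observations; assign midranks.
sorted (value, group): (6,X), (7,Y), (9,Y), (11,X), (11,Y), (12,Y), (13,Y), (19,X), (27,Y), (28,X), (28,Y), (29,X)
ranks: 6->1, 7->2, 9->3, 11->4.5, 11->4.5, 12->6, 13->7, 19->8, 27->9, 28->10.5, 28->10.5, 29->12
Step 2: Rank sum for X: R1 = 1 + 4.5 + 8 + 10.5 + 12 = 36.
Step 3: U_X = R1 - n1(n1+1)/2 = 36 - 5*6/2 = 36 - 15 = 21.
       U_Y = n1*n2 - U_X = 35 - 21 = 14.
Step 4: Ties are present, so use the tie-corrected normal approximation (with continuity correction) for the p-value.
Step 5: p-value = 0.624905; compare to alpha = 0.05. fail to reject H0.

U_X = 21, p = 0.624905, fail to reject H0 at alpha = 0.05.


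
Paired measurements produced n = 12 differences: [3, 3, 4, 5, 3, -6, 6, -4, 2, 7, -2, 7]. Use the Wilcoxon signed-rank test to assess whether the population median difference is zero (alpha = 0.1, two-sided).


Step 1: Drop any zero differences (none here) and take |d_i|.
|d| = [3, 3, 4, 5, 3, 6, 6, 4, 2, 7, 2, 7]
Step 2: Midrank |d_i| (ties get averaged ranks).
ranks: |3|->4, |3|->4, |4|->6.5, |5|->8, |3|->4, |6|->9.5, |6|->9.5, |4|->6.5, |2|->1.5, |7|->11.5, |2|->1.5, |7|->11.5
Step 3: Attach original signs; sum ranks with positive sign and with negative sign.
W+ = 4 + 4 + 6.5 + 8 + 4 + 9.5 + 1.5 + 11.5 + 11.5 = 60.5
W- = 9.5 + 6.5 + 1.5 = 17.5
(Check: W+ + W- = 78 should equal n(n+1)/2 = 78.)
Step 4: Test statistic W = min(W+, W-) = 17.5.
Step 5: Ties in |d|, so use the tie-corrected normal approximation.
        E[W] = n(n+1)/4 = 12*13/4 = 39.
        Tie groups: |d|=2 (t=2), |d|=3 (t=3), |d|=4 (t=2), |d|=6 (t=2), |d|=7 (t=2); sum(t^3 - t) = 48.
        Var[W] = n(n+1)(2n+1)/24 - sum(t^3-t)/48 = 3900/24 - 48/48 = 161.5.
        z = (W - E[W]) / sqrt(Var[W]) = (17.5 - 39) / 12.7083 = -1.6918.
        Two-sided p = 2*Phi(z) = 0.090682.
Step 6: alpha = 0.1. reject H0.

W+ = 60.5, W- = 17.5, W = min = 17.5, p = 0.090682, reject H0.


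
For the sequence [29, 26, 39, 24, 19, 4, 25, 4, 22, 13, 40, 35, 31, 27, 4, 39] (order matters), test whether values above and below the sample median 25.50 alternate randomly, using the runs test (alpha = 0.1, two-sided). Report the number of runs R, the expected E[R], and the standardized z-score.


Step 1: Compute median = 25.50; label A = above, B = below.
Labels in order: AAABBBBBBBAAAABA  (n_A = 8, n_B = 8)
Step 2: Count runs R = 5.
Step 3: Under H0 (random ordering), E[R] = 2*n_A*n_B/(n_A+n_B) + 1 = 2*8*8/16 + 1 = 9.0000.
        Var[R] = 2*n_A*n_B*(2*n_A*n_B - n_A - n_B) / ((n_A+n_B)^2 * (n_A+n_B-1)) = 14336/3840 = 3.7333.
        SD[R] = 1.9322.
Step 4: Continuity-corrected z = (R + 0.5 - E[R]) / SD[R] = (5 + 0.5 - 9.0000) / 1.9322 = -1.8114.
Step 5: Two-sided p-value via normal approximation = 2*(1 - Phi(|z|)) = 0.070076.
Step 6: alpha = 0.1. reject H0.

R = 5, z = -1.8114, p = 0.070076, reject H0.


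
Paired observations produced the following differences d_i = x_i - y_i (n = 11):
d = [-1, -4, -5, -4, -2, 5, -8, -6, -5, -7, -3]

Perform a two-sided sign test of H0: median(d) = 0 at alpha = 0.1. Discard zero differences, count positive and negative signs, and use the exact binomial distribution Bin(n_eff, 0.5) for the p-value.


Step 1: Discard zero differences. Original n = 11; n_eff = number of nonzero differences = 11.
Nonzero differences (with sign): -1, -4, -5, -4, -2, +5, -8, -6, -5, -7, -3
Step 2: Count signs: positive = 1, negative = 10.
Step 3: Under H0: P(positive) = 0.5, so the number of positives S ~ Bin(11, 0.5).
Step 4: Two-sided exact p-value = sum of Bin(11,0.5) probabilities at or below the observed probability = 0.011719.
Step 5: alpha = 0.1. reject H0.

n_eff = 11, pos = 1, neg = 10, p = 0.011719, reject H0.


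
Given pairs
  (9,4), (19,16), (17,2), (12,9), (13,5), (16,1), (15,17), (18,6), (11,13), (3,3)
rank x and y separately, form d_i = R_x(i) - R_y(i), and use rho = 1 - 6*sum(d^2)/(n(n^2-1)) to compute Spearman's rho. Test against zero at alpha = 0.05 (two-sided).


Step 1: Rank x and y separately (midranks; no ties here).
rank(x): 9->2, 19->10, 17->8, 12->4, 13->5, 16->7, 15->6, 18->9, 11->3, 3->1
rank(y): 4->4, 16->9, 2->2, 9->7, 5->5, 1->1, 17->10, 6->6, 13->8, 3->3
Step 2: d_i = R_x(i) - R_y(i); compute d_i^2.
  (2-4)^2=4, (10-9)^2=1, (8-2)^2=36, (4-7)^2=9, (5-5)^2=0, (7-1)^2=36, (6-10)^2=16, (9-6)^2=9, (3-8)^2=25, (1-3)^2=4
sum(d^2) = 140.
Step 3: rho = 1 - 6*140 / (10*(10^2 - 1)) = 1 - 840/990 = 0.151515.
Step 4: Under H0, t = rho * sqrt((n-2)/(1-rho^2)) = 0.4336 ~ t(8).
Step 5: Two-sided p-value from the t-distribution with 8 df = 0.676065.
Step 6: alpha = 0.05. fail to reject H0.

rho = 0.1515, p = 0.676065, fail to reject H0 at alpha = 0.05.


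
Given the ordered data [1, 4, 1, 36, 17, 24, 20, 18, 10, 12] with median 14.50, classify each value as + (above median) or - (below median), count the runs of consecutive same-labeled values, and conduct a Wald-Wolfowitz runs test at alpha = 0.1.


Step 1: Compute median = 14.50; label A = above, B = below.
Labels in order: BBBAAAAABB  (n_A = 5, n_B = 5)
Step 2: Count runs R = 3.
Step 3: Under H0 (random ordering), E[R] = 2*n_A*n_B/(n_A+n_B) + 1 = 2*5*5/10 + 1 = 6.0000.
        Var[R] = 2*n_A*n_B*(2*n_A*n_B - n_A - n_B) / ((n_A+n_B)^2 * (n_A+n_B-1)) = 2000/900 = 2.2222.
        SD[R] = 1.4907.
Step 4: Continuity-corrected z = (R + 0.5 - E[R]) / SD[R] = (3 + 0.5 - 6.0000) / 1.4907 = -1.6771.
Step 5: Two-sided p-value via normal approximation = 2*(1 - Phi(|z|)) = 0.093533.
Step 6: alpha = 0.1. reject H0.

R = 3, z = -1.6771, p = 0.093533, reject H0.


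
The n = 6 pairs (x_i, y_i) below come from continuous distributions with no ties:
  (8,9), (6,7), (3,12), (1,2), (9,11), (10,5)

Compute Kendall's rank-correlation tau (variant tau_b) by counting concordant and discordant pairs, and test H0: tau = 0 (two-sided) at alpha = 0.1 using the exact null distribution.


Step 1: Enumerate the 15 unordered pairs (i,j) with i<j and classify each by sign(x_j-x_i) * sign(y_j-y_i).
  (1,2):dx=-2,dy=-2->C; (1,3):dx=-5,dy=+3->D; (1,4):dx=-7,dy=-7->C; (1,5):dx=+1,dy=+2->C
  (1,6):dx=+2,dy=-4->D; (2,3):dx=-3,dy=+5->D; (2,4):dx=-5,dy=-5->C; (2,5):dx=+3,dy=+4->C
  (2,6):dx=+4,dy=-2->D; (3,4):dx=-2,dy=-10->C; (3,5):dx=+6,dy=-1->D; (3,6):dx=+7,dy=-7->D
  (4,5):dx=+8,dy=+9->C; (4,6):dx=+9,dy=+3->C; (5,6):dx=+1,dy=-6->D
Step 2: C = 8, D = 7, total pairs = 15.
Step 3: tau = (C - D)/(n(n-1)/2) = (8 - 7)/15 = 0.066667.
Step 4: Exact two-sided p-value (enumerate n! = 720 permutations of y under H0): p = 1.000000.
Step 5: alpha = 0.1. fail to reject H0.

tau_b = 0.0667 (C=8, D=7), p = 1.000000, fail to reject H0.


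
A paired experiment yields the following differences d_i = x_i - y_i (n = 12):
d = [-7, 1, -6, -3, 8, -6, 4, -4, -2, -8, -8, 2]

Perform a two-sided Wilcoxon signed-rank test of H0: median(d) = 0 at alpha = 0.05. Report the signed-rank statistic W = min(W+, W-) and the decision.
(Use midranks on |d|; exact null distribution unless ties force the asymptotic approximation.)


Step 1: Drop any zero differences (none here) and take |d_i|.
|d| = [7, 1, 6, 3, 8, 6, 4, 4, 2, 8, 8, 2]
Step 2: Midrank |d_i| (ties get averaged ranks).
ranks: |7|->9, |1|->1, |6|->7.5, |3|->4, |8|->11, |6|->7.5, |4|->5.5, |4|->5.5, |2|->2.5, |8|->11, |8|->11, |2|->2.5
Step 3: Attach original signs; sum ranks with positive sign and with negative sign.
W+ = 1 + 11 + 5.5 + 2.5 = 20
W- = 9 + 7.5 + 4 + 7.5 + 5.5 + 2.5 + 11 + 11 = 58
(Check: W+ + W- = 78 should equal n(n+1)/2 = 78.)
Step 4: Test statistic W = min(W+, W-) = 20.
Step 5: Ties in |d|, so use the tie-corrected normal approximation.
        E[W] = n(n+1)/4 = 12*13/4 = 39.
        Tie groups: |d|=2 (t=2), |d|=4 (t=2), |d|=6 (t=2), |d|=8 (t=3); sum(t^3 - t) = 42.
        Var[W] = n(n+1)(2n+1)/24 - sum(t^3-t)/48 = 3900/24 - 42/48 = 161.625.
        z = (W - E[W]) / sqrt(Var[W]) = (20 - 39) / 12.7132 = -1.4945.
        Two-sided p = 2*Phi(z) = 0.135042.
Step 6: alpha = 0.05. fail to reject H0.

W+ = 20, W- = 58, W = min = 20, p = 0.135042, fail to reject H0.


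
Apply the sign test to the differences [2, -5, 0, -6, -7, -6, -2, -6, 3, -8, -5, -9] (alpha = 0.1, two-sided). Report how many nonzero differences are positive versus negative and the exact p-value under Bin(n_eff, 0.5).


Step 1: Discard zero differences. Original n = 12; n_eff = number of nonzero differences = 11.
Nonzero differences (with sign): +2, -5, -6, -7, -6, -2, -6, +3, -8, -5, -9
Step 2: Count signs: positive = 2, negative = 9.
Step 3: Under H0: P(positive) = 0.5, so the number of positives S ~ Bin(11, 0.5).
Step 4: Two-sided exact p-value = sum of Bin(11,0.5) probabilities at or below the observed probability = 0.065430.
Step 5: alpha = 0.1. reject H0.

n_eff = 11, pos = 2, neg = 9, p = 0.065430, reject H0.


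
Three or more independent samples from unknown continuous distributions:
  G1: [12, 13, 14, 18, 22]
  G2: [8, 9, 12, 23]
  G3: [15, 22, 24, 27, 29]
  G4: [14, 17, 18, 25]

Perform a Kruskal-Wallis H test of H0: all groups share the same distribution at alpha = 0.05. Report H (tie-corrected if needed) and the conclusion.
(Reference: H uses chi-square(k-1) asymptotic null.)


Step 1: Combine all N = 18 observations and assign midranks.
sorted (value, group, rank): (8,G2,1), (9,G2,2), (12,G1,3.5), (12,G2,3.5), (13,G1,5), (14,G1,6.5), (14,G4,6.5), (15,G3,8), (17,G4,9), (18,G1,10.5), (18,G4,10.5), (22,G1,12.5), (22,G3,12.5), (23,G2,14), (24,G3,15), (25,G4,16), (27,G3,17), (29,G3,18)
Step 2: Sum ranks within each group.
R_1 = 38 (n_1 = 5)
R_2 = 20.5 (n_2 = 4)
R_3 = 70.5 (n_3 = 5)
R_4 = 42 (n_4 = 4)
Step 3: H = 12/(N(N+1)) * sum(R_i^2/n_i) - 3(N+1)
     = 12/(18*19) * (38^2/5 + 20.5^2/4 + 70.5^2/5 + 42^2/4) - 3*19
     = 0.035088 * 1828.91 - 57
     = 7.172368.
Step 4: Ties present; correction factor C = 1 - 24/(18^3 - 18) = 0.995872. Corrected H = 7.172368 / 0.995872 = 7.202098.
Step 5: Under H0, H ~ chi^2(3); p-value = 0.065728.
Step 6: alpha = 0.05. fail to reject H0.

H = 7.2021, df = 3, p = 0.065728, fail to reject H0.


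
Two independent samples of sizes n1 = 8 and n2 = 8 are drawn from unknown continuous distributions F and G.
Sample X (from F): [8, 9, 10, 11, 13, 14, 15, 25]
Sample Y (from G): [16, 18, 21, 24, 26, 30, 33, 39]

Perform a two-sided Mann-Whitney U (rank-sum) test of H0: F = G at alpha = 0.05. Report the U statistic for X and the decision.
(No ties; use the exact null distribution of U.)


Step 1: Combine and sort all 16 observations; assign midranks.
sorted (value, group): (8,X), (9,X), (10,X), (11,X), (13,X), (14,X), (15,X), (16,Y), (18,Y), (21,Y), (24,Y), (25,X), (26,Y), (30,Y), (33,Y), (39,Y)
ranks: 8->1, 9->2, 10->3, 11->4, 13->5, 14->6, 15->7, 16->8, 18->9, 21->10, 24->11, 25->12, 26->13, 30->14, 33->15, 39->16
Step 2: Rank sum for X: R1 = 1 + 2 + 3 + 4 + 5 + 6 + 7 + 12 = 40.
Step 3: U_X = R1 - n1(n1+1)/2 = 40 - 8*9/2 = 40 - 36 = 4.
       U_Y = n1*n2 - U_X = 64 - 4 = 60.
Step 4: No ties, so the exact null distribution of U (based on enumerating the C(16,8) = 12870 equally likely rank assignments) gives the two-sided p-value.
Step 5: p-value = 0.001865; compare to alpha = 0.05. reject H0.

U_X = 4, p = 0.001865, reject H0 at alpha = 0.05.


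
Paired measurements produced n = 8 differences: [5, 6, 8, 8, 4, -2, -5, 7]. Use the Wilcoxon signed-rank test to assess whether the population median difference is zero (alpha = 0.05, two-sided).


Step 1: Drop any zero differences (none here) and take |d_i|.
|d| = [5, 6, 8, 8, 4, 2, 5, 7]
Step 2: Midrank |d_i| (ties get averaged ranks).
ranks: |5|->3.5, |6|->5, |8|->7.5, |8|->7.5, |4|->2, |2|->1, |5|->3.5, |7|->6
Step 3: Attach original signs; sum ranks with positive sign and with negative sign.
W+ = 3.5 + 5 + 7.5 + 7.5 + 2 + 6 = 31.5
W- = 1 + 3.5 = 4.5
(Check: W+ + W- = 36 should equal n(n+1)/2 = 36.)
Step 4: Test statistic W = min(W+, W-) = 4.5.
Step 5: Ties in |d|, so use the tie-corrected normal approximation.
        E[W] = n(n+1)/4 = 8*9/4 = 18.
        Tie groups: |d|=5 (t=2), |d|=8 (t=2); sum(t^3 - t) = 12.
        Var[W] = n(n+1)(2n+1)/24 - sum(t^3-t)/48 = 1224/24 - 12/48 = 50.75.
        z = (W - E[W]) / sqrt(Var[W]) = (4.5 - 18) / 7.1239 = -1.8950.
        Two-sided p = 2*Phi(z) = 0.058089.
Step 6: alpha = 0.05. fail to reject H0.

W+ = 31.5, W- = 4.5, W = min = 4.5, p = 0.058089, fail to reject H0.


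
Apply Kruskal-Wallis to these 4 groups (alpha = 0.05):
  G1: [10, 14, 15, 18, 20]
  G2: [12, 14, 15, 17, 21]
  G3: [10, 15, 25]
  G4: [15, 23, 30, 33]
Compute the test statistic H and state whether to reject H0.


Step 1: Combine all N = 17 observations and assign midranks.
sorted (value, group, rank): (10,G1,1.5), (10,G3,1.5), (12,G2,3), (14,G1,4.5), (14,G2,4.5), (15,G1,7.5), (15,G2,7.5), (15,G3,7.5), (15,G4,7.5), (17,G2,10), (18,G1,11), (20,G1,12), (21,G2,13), (23,G4,14), (25,G3,15), (30,G4,16), (33,G4,17)
Step 2: Sum ranks within each group.
R_1 = 36.5 (n_1 = 5)
R_2 = 38 (n_2 = 5)
R_3 = 24 (n_3 = 3)
R_4 = 54.5 (n_4 = 4)
Step 3: H = 12/(N(N+1)) * sum(R_i^2/n_i) - 3(N+1)
     = 12/(17*18) * (36.5^2/5 + 38^2/5 + 24^2/3 + 54.5^2/4) - 3*18
     = 0.039216 * 1489.81 - 54
     = 4.424020.
Step 4: Ties present; correction factor C = 1 - 72/(17^3 - 17) = 0.985294. Corrected H = 4.424020 / 0.985294 = 4.490050.
Step 5: Under H0, H ~ chi^2(3); p-value = 0.213180.
Step 6: alpha = 0.05. fail to reject H0.

H = 4.4900, df = 3, p = 0.213180, fail to reject H0.


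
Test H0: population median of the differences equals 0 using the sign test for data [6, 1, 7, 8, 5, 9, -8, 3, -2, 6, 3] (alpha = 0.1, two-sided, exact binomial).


Step 1: Discard zero differences. Original n = 11; n_eff = number of nonzero differences = 11.
Nonzero differences (with sign): +6, +1, +7, +8, +5, +9, -8, +3, -2, +6, +3
Step 2: Count signs: positive = 9, negative = 2.
Step 3: Under H0: P(positive) = 0.5, so the number of positives S ~ Bin(11, 0.5).
Step 4: Two-sided exact p-value = sum of Bin(11,0.5) probabilities at or below the observed probability = 0.065430.
Step 5: alpha = 0.1. reject H0.

n_eff = 11, pos = 9, neg = 2, p = 0.065430, reject H0.


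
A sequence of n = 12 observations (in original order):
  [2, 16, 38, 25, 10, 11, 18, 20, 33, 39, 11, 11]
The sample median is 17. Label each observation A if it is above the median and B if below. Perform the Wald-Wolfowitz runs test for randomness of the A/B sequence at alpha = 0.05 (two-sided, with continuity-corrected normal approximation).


Step 1: Compute median = 17; label A = above, B = below.
Labels in order: BBAABBAAAABB  (n_A = 6, n_B = 6)
Step 2: Count runs R = 5.
Step 3: Under H0 (random ordering), E[R] = 2*n_A*n_B/(n_A+n_B) + 1 = 2*6*6/12 + 1 = 7.0000.
        Var[R] = 2*n_A*n_B*(2*n_A*n_B - n_A - n_B) / ((n_A+n_B)^2 * (n_A+n_B-1)) = 4320/1584 = 2.7273.
        SD[R] = 1.6514.
Step 4: Continuity-corrected z = (R + 0.5 - E[R]) / SD[R] = (5 + 0.5 - 7.0000) / 1.6514 = -0.9083.
Step 5: Two-sided p-value via normal approximation = 2*(1 - Phi(|z|)) = 0.363722.
Step 6: alpha = 0.05. fail to reject H0.

R = 5, z = -0.9083, p = 0.363722, fail to reject H0.


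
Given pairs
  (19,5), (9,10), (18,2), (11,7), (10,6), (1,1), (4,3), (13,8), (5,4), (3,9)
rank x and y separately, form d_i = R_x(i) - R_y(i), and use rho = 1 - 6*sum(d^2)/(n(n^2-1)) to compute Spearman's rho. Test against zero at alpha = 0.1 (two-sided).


Step 1: Rank x and y separately (midranks; no ties here).
rank(x): 19->10, 9->5, 18->9, 11->7, 10->6, 1->1, 4->3, 13->8, 5->4, 3->2
rank(y): 5->5, 10->10, 2->2, 7->7, 6->6, 1->1, 3->3, 8->8, 4->4, 9->9
Step 2: d_i = R_x(i) - R_y(i); compute d_i^2.
  (10-5)^2=25, (5-10)^2=25, (9-2)^2=49, (7-7)^2=0, (6-6)^2=0, (1-1)^2=0, (3-3)^2=0, (8-8)^2=0, (4-4)^2=0, (2-9)^2=49
sum(d^2) = 148.
Step 3: rho = 1 - 6*148 / (10*(10^2 - 1)) = 1 - 888/990 = 0.103030.
Step 4: Under H0, t = rho * sqrt((n-2)/(1-rho^2)) = 0.2930 ~ t(8).
Step 5: Two-sided p-value from the t-distribution with 8 df = 0.776998.
Step 6: alpha = 0.1. fail to reject H0.

rho = 0.1030, p = 0.776998, fail to reject H0 at alpha = 0.1.


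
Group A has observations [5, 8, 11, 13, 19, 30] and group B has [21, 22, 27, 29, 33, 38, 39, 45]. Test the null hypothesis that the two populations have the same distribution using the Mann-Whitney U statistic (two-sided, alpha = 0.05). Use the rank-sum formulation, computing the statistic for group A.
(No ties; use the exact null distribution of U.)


Step 1: Combine and sort all 14 observations; assign midranks.
sorted (value, group): (5,X), (8,X), (11,X), (13,X), (19,X), (21,Y), (22,Y), (27,Y), (29,Y), (30,X), (33,Y), (38,Y), (39,Y), (45,Y)
ranks: 5->1, 8->2, 11->3, 13->4, 19->5, 21->6, 22->7, 27->8, 29->9, 30->10, 33->11, 38->12, 39->13, 45->14
Step 2: Rank sum for X: R1 = 1 + 2 + 3 + 4 + 5 + 10 = 25.
Step 3: U_X = R1 - n1(n1+1)/2 = 25 - 6*7/2 = 25 - 21 = 4.
       U_Y = n1*n2 - U_X = 48 - 4 = 44.
Step 4: No ties, so the exact null distribution of U (based on enumerating the C(14,6) = 3003 equally likely rank assignments) gives the two-sided p-value.
Step 5: p-value = 0.007992; compare to alpha = 0.05. reject H0.

U_X = 4, p = 0.007992, reject H0 at alpha = 0.05.


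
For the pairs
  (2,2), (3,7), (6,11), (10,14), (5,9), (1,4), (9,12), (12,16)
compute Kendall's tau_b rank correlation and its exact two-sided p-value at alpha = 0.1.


Step 1: Enumerate the 28 unordered pairs (i,j) with i<j and classify each by sign(x_j-x_i) * sign(y_j-y_i).
  (1,2):dx=+1,dy=+5->C; (1,3):dx=+4,dy=+9->C; (1,4):dx=+8,dy=+12->C; (1,5):dx=+3,dy=+7->C
  (1,6):dx=-1,dy=+2->D; (1,7):dx=+7,dy=+10->C; (1,8):dx=+10,dy=+14->C; (2,3):dx=+3,dy=+4->C
  (2,4):dx=+7,dy=+7->C; (2,5):dx=+2,dy=+2->C; (2,6):dx=-2,dy=-3->C; (2,7):dx=+6,dy=+5->C
  (2,8):dx=+9,dy=+9->C; (3,4):dx=+4,dy=+3->C; (3,5):dx=-1,dy=-2->C; (3,6):dx=-5,dy=-7->C
  (3,7):dx=+3,dy=+1->C; (3,8):dx=+6,dy=+5->C; (4,5):dx=-5,dy=-5->C; (4,6):dx=-9,dy=-10->C
  (4,7):dx=-1,dy=-2->C; (4,8):dx=+2,dy=+2->C; (5,6):dx=-4,dy=-5->C; (5,7):dx=+4,dy=+3->C
  (5,8):dx=+7,dy=+7->C; (6,7):dx=+8,dy=+8->C; (6,8):dx=+11,dy=+12->C; (7,8):dx=+3,dy=+4->C
Step 2: C = 27, D = 1, total pairs = 28.
Step 3: tau = (C - D)/(n(n-1)/2) = (27 - 1)/28 = 0.928571.
Step 4: Exact two-sided p-value (enumerate n! = 40320 permutations of y under H0): p = 0.000397.
Step 5: alpha = 0.1. reject H0.

tau_b = 0.9286 (C=27, D=1), p = 0.000397, reject H0.


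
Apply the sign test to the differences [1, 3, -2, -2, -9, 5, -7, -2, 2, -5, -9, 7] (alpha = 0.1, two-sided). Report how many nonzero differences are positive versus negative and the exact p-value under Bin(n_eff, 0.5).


Step 1: Discard zero differences. Original n = 12; n_eff = number of nonzero differences = 12.
Nonzero differences (with sign): +1, +3, -2, -2, -9, +5, -7, -2, +2, -5, -9, +7
Step 2: Count signs: positive = 5, negative = 7.
Step 3: Under H0: P(positive) = 0.5, so the number of positives S ~ Bin(12, 0.5).
Step 4: Two-sided exact p-value = sum of Bin(12,0.5) probabilities at or below the observed probability = 0.774414.
Step 5: alpha = 0.1. fail to reject H0.

n_eff = 12, pos = 5, neg = 7, p = 0.774414, fail to reject H0.


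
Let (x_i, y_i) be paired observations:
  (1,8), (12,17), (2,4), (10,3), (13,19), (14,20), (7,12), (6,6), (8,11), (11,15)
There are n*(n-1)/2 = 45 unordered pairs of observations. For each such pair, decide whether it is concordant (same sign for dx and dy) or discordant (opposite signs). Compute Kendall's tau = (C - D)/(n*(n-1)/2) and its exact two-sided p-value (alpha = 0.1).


Step 1: Enumerate the 45 unordered pairs (i,j) with i<j and classify each by sign(x_j-x_i) * sign(y_j-y_i).
  (1,2):dx=+11,dy=+9->C; (1,3):dx=+1,dy=-4->D; (1,4):dx=+9,dy=-5->D; (1,5):dx=+12,dy=+11->C
  (1,6):dx=+13,dy=+12->C; (1,7):dx=+6,dy=+4->C; (1,8):dx=+5,dy=-2->D; (1,9):dx=+7,dy=+3->C
  (1,10):dx=+10,dy=+7->C; (2,3):dx=-10,dy=-13->C; (2,4):dx=-2,dy=-14->C; (2,5):dx=+1,dy=+2->C
  (2,6):dx=+2,dy=+3->C; (2,7):dx=-5,dy=-5->C; (2,8):dx=-6,dy=-11->C; (2,9):dx=-4,dy=-6->C
  (2,10):dx=-1,dy=-2->C; (3,4):dx=+8,dy=-1->D; (3,5):dx=+11,dy=+15->C; (3,6):dx=+12,dy=+16->C
  (3,7):dx=+5,dy=+8->C; (3,8):dx=+4,dy=+2->C; (3,9):dx=+6,dy=+7->C; (3,10):dx=+9,dy=+11->C
  (4,5):dx=+3,dy=+16->C; (4,6):dx=+4,dy=+17->C; (4,7):dx=-3,dy=+9->D; (4,8):dx=-4,dy=+3->D
  (4,9):dx=-2,dy=+8->D; (4,10):dx=+1,dy=+12->C; (5,6):dx=+1,dy=+1->C; (5,7):dx=-6,dy=-7->C
  (5,8):dx=-7,dy=-13->C; (5,9):dx=-5,dy=-8->C; (5,10):dx=-2,dy=-4->C; (6,7):dx=-7,dy=-8->C
  (6,8):dx=-8,dy=-14->C; (6,9):dx=-6,dy=-9->C; (6,10):dx=-3,dy=-5->C; (7,8):dx=-1,dy=-6->C
  (7,9):dx=+1,dy=-1->D; (7,10):dx=+4,dy=+3->C; (8,9):dx=+2,dy=+5->C; (8,10):dx=+5,dy=+9->C
  (9,10):dx=+3,dy=+4->C
Step 2: C = 37, D = 8, total pairs = 45.
Step 3: tau = (C - D)/(n(n-1)/2) = (37 - 8)/45 = 0.644444.
Step 4: Exact two-sided p-value (enumerate n! = 3628800 permutations of y under H0): p = 0.009148.
Step 5: alpha = 0.1. reject H0.

tau_b = 0.6444 (C=37, D=8), p = 0.009148, reject H0.


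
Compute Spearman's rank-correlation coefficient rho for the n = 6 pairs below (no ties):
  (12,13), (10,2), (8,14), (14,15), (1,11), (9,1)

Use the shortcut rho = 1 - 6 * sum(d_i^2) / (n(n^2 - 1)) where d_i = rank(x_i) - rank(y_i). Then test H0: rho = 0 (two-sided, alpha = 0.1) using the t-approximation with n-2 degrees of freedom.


Step 1: Rank x and y separately (midranks; no ties here).
rank(x): 12->5, 10->4, 8->2, 14->6, 1->1, 9->3
rank(y): 13->4, 2->2, 14->5, 15->6, 11->3, 1->1
Step 2: d_i = R_x(i) - R_y(i); compute d_i^2.
  (5-4)^2=1, (4-2)^2=4, (2-5)^2=9, (6-6)^2=0, (1-3)^2=4, (3-1)^2=4
sum(d^2) = 22.
Step 3: rho = 1 - 6*22 / (6*(6^2 - 1)) = 1 - 132/210 = 0.371429.
Step 4: Under H0, t = rho * sqrt((n-2)/(1-rho^2)) = 0.8001 ~ t(4).
Step 5: Two-sided p-value from the t-distribution with 4 df = 0.468478.
Step 6: alpha = 0.1. fail to reject H0.

rho = 0.3714, p = 0.468478, fail to reject H0 at alpha = 0.1.


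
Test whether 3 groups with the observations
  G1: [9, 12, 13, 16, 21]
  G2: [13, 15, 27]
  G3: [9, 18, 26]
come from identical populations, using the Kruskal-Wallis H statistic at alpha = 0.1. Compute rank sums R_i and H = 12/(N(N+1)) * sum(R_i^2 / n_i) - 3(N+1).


Step 1: Combine all N = 11 observations and assign midranks.
sorted (value, group, rank): (9,G1,1.5), (9,G3,1.5), (12,G1,3), (13,G1,4.5), (13,G2,4.5), (15,G2,6), (16,G1,7), (18,G3,8), (21,G1,9), (26,G3,10), (27,G2,11)
Step 2: Sum ranks within each group.
R_1 = 25 (n_1 = 5)
R_2 = 21.5 (n_2 = 3)
R_3 = 19.5 (n_3 = 3)
Step 3: H = 12/(N(N+1)) * sum(R_i^2/n_i) - 3(N+1)
     = 12/(11*12) * (25^2/5 + 21.5^2/3 + 19.5^2/3) - 3*12
     = 0.090909 * 405.833 - 36
     = 0.893939.
Step 4: Ties present; correction factor C = 1 - 12/(11^3 - 11) = 0.990909. Corrected H = 0.893939 / 0.990909 = 0.902141.
Step 5: Under H0, H ~ chi^2(2); p-value = 0.636946.
Step 6: alpha = 0.1. fail to reject H0.

H = 0.9021, df = 2, p = 0.636946, fail to reject H0.


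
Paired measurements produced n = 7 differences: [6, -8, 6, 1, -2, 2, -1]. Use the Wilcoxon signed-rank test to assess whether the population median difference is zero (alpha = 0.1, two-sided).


Step 1: Drop any zero differences (none here) and take |d_i|.
|d| = [6, 8, 6, 1, 2, 2, 1]
Step 2: Midrank |d_i| (ties get averaged ranks).
ranks: |6|->5.5, |8|->7, |6|->5.5, |1|->1.5, |2|->3.5, |2|->3.5, |1|->1.5
Step 3: Attach original signs; sum ranks with positive sign and with negative sign.
W+ = 5.5 + 5.5 + 1.5 + 3.5 = 16
W- = 7 + 3.5 + 1.5 = 12
(Check: W+ + W- = 28 should equal n(n+1)/2 = 28.)
Step 4: Test statistic W = min(W+, W-) = 12.
Step 5: Ties in |d|, so use the tie-corrected normal approximation.
        E[W] = n(n+1)/4 = 7*8/4 = 14.
        Tie groups: |d|=1 (t=2), |d|=2 (t=2), |d|=6 (t=2); sum(t^3 - t) = 18.
        Var[W] = n(n+1)(2n+1)/24 - sum(t^3-t)/48 = 840/24 - 18/48 = 34.625.
        z = (W - E[W]) / sqrt(Var[W]) = (12 - 14) / 5.8843 = -0.3399.
        Two-sided p = 2*Phi(z) = 0.733941.
Step 6: alpha = 0.1. fail to reject H0.

W+ = 16, W- = 12, W = min = 12, p = 0.733941, fail to reject H0.


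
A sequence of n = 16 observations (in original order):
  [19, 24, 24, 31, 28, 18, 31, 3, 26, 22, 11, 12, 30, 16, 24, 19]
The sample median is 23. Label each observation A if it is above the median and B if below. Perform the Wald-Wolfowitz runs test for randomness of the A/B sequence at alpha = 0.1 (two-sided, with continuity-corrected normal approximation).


Step 1: Compute median = 23; label A = above, B = below.
Labels in order: BAAAABABABBBABAB  (n_A = 8, n_B = 8)
Step 2: Count runs R = 11.
Step 3: Under H0 (random ordering), E[R] = 2*n_A*n_B/(n_A+n_B) + 1 = 2*8*8/16 + 1 = 9.0000.
        Var[R] = 2*n_A*n_B*(2*n_A*n_B - n_A - n_B) / ((n_A+n_B)^2 * (n_A+n_B-1)) = 14336/3840 = 3.7333.
        SD[R] = 1.9322.
Step 4: Continuity-corrected z = (R - 0.5 - E[R]) / SD[R] = (11 - 0.5 - 9.0000) / 1.9322 = 0.7763.
Step 5: Two-sided p-value via normal approximation = 2*(1 - Phi(|z|)) = 0.437558.
Step 6: alpha = 0.1. fail to reject H0.

R = 11, z = 0.7763, p = 0.437558, fail to reject H0.


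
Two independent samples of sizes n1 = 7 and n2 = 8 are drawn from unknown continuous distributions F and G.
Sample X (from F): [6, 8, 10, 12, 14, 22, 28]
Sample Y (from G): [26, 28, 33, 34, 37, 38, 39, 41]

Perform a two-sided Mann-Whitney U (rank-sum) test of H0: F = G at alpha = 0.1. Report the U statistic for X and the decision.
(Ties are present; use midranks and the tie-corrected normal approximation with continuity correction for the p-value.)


Step 1: Combine and sort all 15 observations; assign midranks.
sorted (value, group): (6,X), (8,X), (10,X), (12,X), (14,X), (22,X), (26,Y), (28,X), (28,Y), (33,Y), (34,Y), (37,Y), (38,Y), (39,Y), (41,Y)
ranks: 6->1, 8->2, 10->3, 12->4, 14->5, 22->6, 26->7, 28->8.5, 28->8.5, 33->10, 34->11, 37->12, 38->13, 39->14, 41->15
Step 2: Rank sum for X: R1 = 1 + 2 + 3 + 4 + 5 + 6 + 8.5 = 29.5.
Step 3: U_X = R1 - n1(n1+1)/2 = 29.5 - 7*8/2 = 29.5 - 28 = 1.5.
       U_Y = n1*n2 - U_X = 56 - 1.5 = 54.5.
Step 4: Ties are present, so use the tie-corrected normal approximation (with continuity correction) for the p-value.
Step 5: p-value = 0.002599; compare to alpha = 0.1. reject H0.

U_X = 1.5, p = 0.002599, reject H0 at alpha = 0.1.


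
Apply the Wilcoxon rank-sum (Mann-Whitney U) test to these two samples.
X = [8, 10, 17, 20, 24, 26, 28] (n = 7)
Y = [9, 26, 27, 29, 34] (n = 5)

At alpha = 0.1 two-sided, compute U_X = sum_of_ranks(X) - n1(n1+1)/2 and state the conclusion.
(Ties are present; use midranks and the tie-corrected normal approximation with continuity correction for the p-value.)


Step 1: Combine and sort all 12 observations; assign midranks.
sorted (value, group): (8,X), (9,Y), (10,X), (17,X), (20,X), (24,X), (26,X), (26,Y), (27,Y), (28,X), (29,Y), (34,Y)
ranks: 8->1, 9->2, 10->3, 17->4, 20->5, 24->6, 26->7.5, 26->7.5, 27->9, 28->10, 29->11, 34->12
Step 2: Rank sum for X: R1 = 1 + 3 + 4 + 5 + 6 + 7.5 + 10 = 36.5.
Step 3: U_X = R1 - n1(n1+1)/2 = 36.5 - 7*8/2 = 36.5 - 28 = 8.5.
       U_Y = n1*n2 - U_X = 35 - 8.5 = 26.5.
Step 4: Ties are present, so use the tie-corrected normal approximation (with continuity correction) for the p-value.
Step 5: p-value = 0.166721; compare to alpha = 0.1. fail to reject H0.

U_X = 8.5, p = 0.166721, fail to reject H0 at alpha = 0.1.
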